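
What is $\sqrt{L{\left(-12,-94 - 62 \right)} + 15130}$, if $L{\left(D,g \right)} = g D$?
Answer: $\sqrt{17002} \approx 130.39$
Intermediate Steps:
$L{\left(D,g \right)} = D g$
$\sqrt{L{\left(-12,-94 - 62 \right)} + 15130} = \sqrt{- 12 \left(-94 - 62\right) + 15130} = \sqrt{\left(-12\right) \left(-156\right) + 15130} = \sqrt{1872 + 15130} = \sqrt{17002}$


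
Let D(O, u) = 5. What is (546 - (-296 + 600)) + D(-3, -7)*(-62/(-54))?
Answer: 6689/27 ≈ 247.74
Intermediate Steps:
(546 - (-296 + 600)) + D(-3, -7)*(-62/(-54)) = (546 - (-296 + 600)) + 5*(-62/(-54)) = (546 - 1*304) + 5*(-62*(-1/54)) = (546 - 304) + 5*(31/27) = 242 + 155/27 = 6689/27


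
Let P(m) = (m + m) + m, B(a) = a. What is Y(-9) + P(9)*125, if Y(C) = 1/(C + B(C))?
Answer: 60749/18 ≈ 3374.9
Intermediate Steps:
P(m) = 3*m (P(m) = 2*m + m = 3*m)
Y(C) = 1/(2*C) (Y(C) = 1/(C + C) = 1/(2*C))
Y(-9) + P(9)*125 = (½)/(-9) + (3*9)*125 = (½)*(-⅑) + 27*125 = -1/18 + 3375 = 60749/18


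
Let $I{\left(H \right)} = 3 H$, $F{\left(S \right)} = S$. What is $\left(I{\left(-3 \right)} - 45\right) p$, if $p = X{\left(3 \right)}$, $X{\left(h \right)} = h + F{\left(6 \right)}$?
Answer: $-486$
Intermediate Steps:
$X{\left(h \right)} = 6 + h$ ($X{\left(h \right)} = h + 6 = 6 + h$)
$p = 9$ ($p = 6 + 3 = 9$)
$\left(I{\left(-3 \right)} - 45\right) p = \left(3 \left(-3\right) - 45\right) 9 = \left(-9 - 45\right) 9 = \left(-54\right) 9 = -486$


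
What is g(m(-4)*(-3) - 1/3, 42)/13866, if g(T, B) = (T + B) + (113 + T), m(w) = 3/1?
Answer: 409/41598 ≈ 0.0098322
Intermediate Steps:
m(w) = 3 (m(w) = 3*1 = 3)
g(T, B) = 113 + B + 2*T (g(T, B) = (B + T) + (113 + T) = 113 + B + 2*T)
g(m(-4)*(-3) - 1/3, 42)/13866 = (113 + 42 + 2*(3*(-3) - 1/3))/13866 = (113 + 42 + 2*(-9 - 1*⅓))*(1/13866) = (113 + 42 + 2*(-9 - ⅓))*(1/13866) = (113 + 42 + 2*(-28/3))*(1/13866) = (113 + 42 - 56/3)*(1/13866) = (409/3)*(1/13866) = 409/41598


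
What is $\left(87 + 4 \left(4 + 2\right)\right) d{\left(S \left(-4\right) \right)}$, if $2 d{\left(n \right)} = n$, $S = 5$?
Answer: $-1110$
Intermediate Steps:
$d{\left(n \right)} = \frac{n}{2}$
$\left(87 + 4 \left(4 + 2\right)\right) d{\left(S \left(-4\right) \right)} = \left(87 + 4 \left(4 + 2\right)\right) \frac{5 \left(-4\right)}{2} = \left(87 + 4 \cdot 6\right) \frac{1}{2} \left(-20\right) = \left(87 + 24\right) \left(-10\right) = 111 \left(-10\right) = -1110$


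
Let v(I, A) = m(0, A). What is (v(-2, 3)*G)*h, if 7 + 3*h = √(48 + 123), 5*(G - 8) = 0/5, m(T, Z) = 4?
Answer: -224/3 + 32*√19 ≈ 64.818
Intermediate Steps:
G = 8 (G = 8 + (0/5)/5 = 8 + (0*(⅕))/5 = 8 + (⅕)*0 = 8 + 0 = 8)
v(I, A) = 4
h = -7/3 + √19 (h = -7/3 + √(48 + 123)/3 = -7/3 + √171/3 = -7/3 + (3*√19)/3 = -7/3 + √19 ≈ 2.0256)
(v(-2, 3)*G)*h = (4*8)*(-7/3 + √19) = 32*(-7/3 + √19) = -224/3 + 32*√19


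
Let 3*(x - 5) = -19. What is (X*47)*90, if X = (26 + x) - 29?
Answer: -18330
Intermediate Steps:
x = -4/3 (x = 5 + (⅓)*(-19) = 5 - 19/3 = -4/3 ≈ -1.3333)
X = -13/3 (X = (26 - 4/3) - 29 = 74/3 - 29 = -13/3 ≈ -4.3333)
(X*47)*90 = -13/3*47*90 = -611/3*90 = -18330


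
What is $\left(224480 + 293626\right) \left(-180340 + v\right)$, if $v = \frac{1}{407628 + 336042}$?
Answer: $- \frac{11580830330891449}{123945} \approx -9.3435 \cdot 10^{10}$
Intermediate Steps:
$v = \frac{1}{743670} \approx 1.3447 \cdot 10^{-6}$
$\left(224480 + 293626\right) \left(-180340 + v\right) = \left(224480 + 293626\right) \left(-180340 + \frac{1}{743670}\right) = 518106 \left(- \frac{134113447799}{743670}\right) = - \frac{11580830330891449}{123945}$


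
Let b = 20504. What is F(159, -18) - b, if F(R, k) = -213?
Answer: -20717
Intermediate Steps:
F(159, -18) - b = -213 - 1*20504 = -213 - 20504 = -20717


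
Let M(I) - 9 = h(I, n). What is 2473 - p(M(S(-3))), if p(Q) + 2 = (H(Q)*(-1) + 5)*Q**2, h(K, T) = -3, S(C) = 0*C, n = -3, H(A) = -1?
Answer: 2259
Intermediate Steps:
S(C) = 0
M(I) = 6 (M(I) = 9 - 3 = 6)
p(Q) = -2 + 6*Q**2 (p(Q) = -2 + (-1*(-1) + 5)*Q**2 = -2 + (1 + 5)*Q**2 = -2 + 6*Q**2)
2473 - p(M(S(-3))) = 2473 - (-2 + 6*6**2) = 2473 - (-2 + 6*36) = 2473 - (-2 + 216) = 2473 - 1*214 = 2473 - 214 = 2259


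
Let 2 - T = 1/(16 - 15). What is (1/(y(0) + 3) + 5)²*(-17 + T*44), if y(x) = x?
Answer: 768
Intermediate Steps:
T = 1 (T = 2 - 1/(16 - 15) = 2 - 1/1 = 2 - 1*1 = 2 - 1 = 1)
(1/(y(0) + 3) + 5)²*(-17 + T*44) = (1/(0 + 3) + 5)²*(-17 + 1*44) = (1/3 + 5)²*(-17 + 44) = (⅓ + 5)²*27 = (16/3)²*27 = (256/9)*27 = 768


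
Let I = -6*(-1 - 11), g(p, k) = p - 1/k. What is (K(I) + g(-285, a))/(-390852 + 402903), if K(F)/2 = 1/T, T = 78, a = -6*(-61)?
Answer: -1355921/57338658 ≈ -0.023648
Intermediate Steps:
a = 366
I = 72 (I = -6*(-12) = 72)
K(F) = 1/39 (K(F) = 2/78 = 2*(1/78) = 1/39)
(K(I) + g(-285, a))/(-390852 + 402903) = (1/39 + (-285 - 1/366))/(-390852 + 402903) = (1/39 + (-285 - 1*1/366))/12051 = (1/39 + (-285 - 1/366))*(1/12051) = (1/39 - 104311/366)*(1/12051) = -1355921/4758*1/12051 = -1355921/57338658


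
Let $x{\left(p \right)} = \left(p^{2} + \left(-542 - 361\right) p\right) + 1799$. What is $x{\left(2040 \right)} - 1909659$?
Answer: $411620$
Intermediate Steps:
$x{\left(p \right)} = 1799 + p^{2} - 903 p$ ($x{\left(p \right)} = \left(p^{2} + \left(-542 - 361\right) p\right) + 1799 = \left(p^{2} - 903 p\right) + 1799 = 1799 + p^{2} - 903 p$)
$x{\left(2040 \right)} - 1909659 = \left(1799 + 2040^{2} - 1842120\right) - 1909659 = \left(1799 + 4161600 - 1842120\right) - 1909659 = 2321279 - 1909659 = 411620$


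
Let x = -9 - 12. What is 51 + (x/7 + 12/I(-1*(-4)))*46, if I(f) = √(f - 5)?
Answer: -87 - 552*I ≈ -87.0 - 552.0*I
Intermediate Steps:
I(f) = √(-5 + f)
x = -21
51 + (x/7 + 12/I(-1*(-4)))*46 = 51 + (-21/7 + 12/(√(-5 - 1*(-4))))*46 = 51 + (-21*⅐ + 12/(√(-5 + 4)))*46 = 51 + (-3 + 12/(√(-1)))*46 = 51 + (-3 + 12/I)*46 = 51 + (-3 + 12*(-I))*46 = 51 + (-3 - 12*I)*46 = 51 + (-138 - 552*I) = -87 - 552*I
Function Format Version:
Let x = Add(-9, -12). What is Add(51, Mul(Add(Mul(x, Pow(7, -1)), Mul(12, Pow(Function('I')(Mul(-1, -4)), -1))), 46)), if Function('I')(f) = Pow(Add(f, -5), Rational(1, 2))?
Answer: Add(-87, Mul(-552, I)) ≈ Add(-87.000, Mul(-552.00, I))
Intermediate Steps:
Function('I')(f) = Pow(Add(-5, f), Rational(1, 2))
x = -21
Add(51, Mul(Add(Mul(x, Pow(7, -1)), Mul(12, Pow(Function('I')(Mul(-1, -4)), -1))), 46)) = Add(51, Mul(Add(Mul(-21, Pow(7, -1)), Mul(12, Pow(Pow(Add(-5, Mul(-1, -4)), Rational(1, 2)), -1))), 46)) = Add(51, Mul(Add(Mul(-21, Rational(1, 7)), Mul(12, Pow(Pow(Add(-5, 4), Rational(1, 2)), -1))), 46)) = Add(51, Mul(Add(-3, Mul(12, Pow(Pow(-1, Rational(1, 2)), -1))), 46)) = Add(51, Mul(Add(-3, Mul(12, Pow(I, -1))), 46)) = Add(51, Mul(Add(-3, Mul(12, Mul(-1, I))), 46)) = Add(51, Mul(Add(-3, Mul(-12, I)), 46)) = Add(51, Add(-138, Mul(-552, I))) = Add(-87, Mul(-552, I))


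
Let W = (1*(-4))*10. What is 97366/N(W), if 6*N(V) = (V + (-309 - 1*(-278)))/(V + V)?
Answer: 46735680/71 ≈ 6.5825e+5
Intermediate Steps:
W = -40 (W = -4*10 = -40)
N(V) = (-31 + V)/(12*V) (N(V) = ((V + (-309 - 1*(-278)))/(V + V))/6 = ((V + (-309 + 278))/((2*V)))/6 = ((V - 31)*(1/(2*V)))/6 = ((-31 + V)*(1/(2*V)))/6 = ((-31 + V)/(2*V))/6 = (-31 + V)/(12*V))
97366/N(W) = 97366/(((1/12)*(-31 - 40)/(-40))) = 97366/(((1/12)*(-1/40)*(-71))) = 97366/(71/480) = 97366*(480/71) = 46735680/71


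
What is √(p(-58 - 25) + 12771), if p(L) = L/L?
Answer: 2*√3193 ≈ 113.01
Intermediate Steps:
p(L) = 1
√(p(-58 - 25) + 12771) = √(1 + 12771) = √12772 = 2*√3193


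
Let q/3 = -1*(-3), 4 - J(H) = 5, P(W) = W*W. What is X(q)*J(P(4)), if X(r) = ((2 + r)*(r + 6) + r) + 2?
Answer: -176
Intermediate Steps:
P(W) = W²
J(H) = -1 (J(H) = 4 - 1*5 = 4 - 5 = -1)
q = 9 (q = 3*(-1*(-3)) = 3*3 = 9)
X(r) = 2 + r + (2 + r)*(6 + r) (X(r) = ((2 + r)*(6 + r) + r) + 2 = (r + (2 + r)*(6 + r)) + 2 = 2 + r + (2 + r)*(6 + r))
X(q)*J(P(4)) = (14 + 9² + 9*9)*(-1) = (14 + 81 + 81)*(-1) = 176*(-1) = -176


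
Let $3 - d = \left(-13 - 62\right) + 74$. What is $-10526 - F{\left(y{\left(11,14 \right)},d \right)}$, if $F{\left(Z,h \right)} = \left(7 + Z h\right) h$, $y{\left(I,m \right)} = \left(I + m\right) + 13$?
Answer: $-11162$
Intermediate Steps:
$y{\left(I,m \right)} = 13 + I + m$
$d = 4$ ($d = 3 - \left(\left(-13 - 62\right) + 74\right) = 3 - \left(-75 + 74\right) = 3 - -1 = 3 + 1 = 4$)
$F{\left(Z,h \right)} = h \left(7 + Z h\right)$
$-10526 - F{\left(y{\left(11,14 \right)},d \right)} = -10526 - 4 \left(7 + \left(13 + 11 + 14\right) 4\right) = -10526 - 4 \left(7 + 38 \cdot 4\right) = -10526 - 4 \left(7 + 152\right) = -10526 - 4 \cdot 159 = -10526 - 636 = -11162$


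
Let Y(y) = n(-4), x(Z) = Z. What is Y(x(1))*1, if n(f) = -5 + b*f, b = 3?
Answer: -17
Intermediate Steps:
n(f) = -5 + 3*f
Y(y) = -17 (Y(y) = -5 + 3*(-4) = -5 - 12 = -17)
Y(x(1))*1 = -17*1 = -17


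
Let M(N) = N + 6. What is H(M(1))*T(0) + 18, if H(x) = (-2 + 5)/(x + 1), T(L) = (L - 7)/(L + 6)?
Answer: 281/16 ≈ 17.563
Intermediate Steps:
M(N) = 6 + N
T(L) = (-7 + L)/(6 + L)
H(x) = 3/(1 + x)
H(M(1))*T(0) + 18 = (3/(1 + (6 + 1)))*((-7 + 0)/(6 + 0)) + 18 = (3/(1 + 7))*(-7/6) + 18 = (3/8)*((⅙)*(-7)) + 18 = (3*(⅛))*(-7/6) + 18 = (3/8)*(-7/6) + 18 = -7/16 + 18 = 281/16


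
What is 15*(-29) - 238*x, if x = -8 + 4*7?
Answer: -5195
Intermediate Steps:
x = 20 (x = -8 + 28 = 20)
15*(-29) - 238*x = 15*(-29) - 238*20 = -435 - 4760 = -5195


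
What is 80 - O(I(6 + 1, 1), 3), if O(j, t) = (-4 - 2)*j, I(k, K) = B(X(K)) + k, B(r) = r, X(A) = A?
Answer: 128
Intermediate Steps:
I(k, K) = K + k
O(j, t) = -6*j
80 - O(I(6 + 1, 1), 3) = 80 - (-6)*(1 + (6 + 1)) = 80 - (-6)*(1 + 7) = 80 - (-6)*8 = 80 - 1*(-48) = 80 + 48 = 128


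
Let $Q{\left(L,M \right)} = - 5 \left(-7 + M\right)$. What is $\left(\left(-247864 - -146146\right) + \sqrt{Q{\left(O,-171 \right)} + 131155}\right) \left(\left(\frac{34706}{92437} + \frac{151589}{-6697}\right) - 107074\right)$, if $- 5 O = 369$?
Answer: $\frac{182262168812257758}{16731097} - \frac{1791837912781 \sqrt{132045}}{16731097} \approx 1.0855 \cdot 10^{10}$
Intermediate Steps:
$O = - \frac{369}{5}$ ($O = \left(- \frac{1}{5}\right) 369 = - \frac{369}{5} \approx -73.8$)
$Q{\left(L,M \right)} = 35 - 5 M$
$\left(\left(-247864 - -146146\right) + \sqrt{Q{\left(O,-171 \right)} + 131155}\right) \left(\left(\frac{34706}{92437} + \frac{151589}{-6697}\right) - 107074\right) = \left(\left(-247864 - -146146\right) + \sqrt{\left(35 - -855\right) + 131155}\right) \left(\left(\frac{34706}{92437} + \frac{151589}{-6697}\right) - 107074\right) = \left(\left(-247864 + 146146\right) + \sqrt{\left(35 + 855\right) + 131155}\right) \left(\left(34706 \cdot \frac{1}{92437} + 151589 \left(- \frac{1}{6697}\right)\right) - 107074\right) = \left(-101718 + \sqrt{890 + 131155}\right) \left(\left(\frac{34706}{92437} - \frac{4097}{181}\right) - 107074\right) = \left(-101718 + \sqrt{132045}\right) \left(- \frac{372432603}{16731097} - 107074\right) = \left(-101718 + \sqrt{132045}\right) \left(- \frac{1791837912781}{16731097}\right) = \frac{182262168812257758}{16731097} - \frac{1791837912781 \sqrt{132045}}{16731097}$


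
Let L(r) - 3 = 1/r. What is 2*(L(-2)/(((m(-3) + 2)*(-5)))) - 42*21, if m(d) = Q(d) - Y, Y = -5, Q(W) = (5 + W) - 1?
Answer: -7057/8 ≈ -882.13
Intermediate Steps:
Q(W) = 4 + W
L(r) = 3 + 1/r
m(d) = 9 + d (m(d) = (4 + d) - 1*(-5) = (4 + d) + 5 = 9 + d)
2*(L(-2)/(((m(-3) + 2)*(-5)))) - 42*21 = 2*((3 + 1/(-2))/((((9 - 3) + 2)*(-5)))) - 42*21 = 2*((3 - 1/2)/(((6 + 2)*(-5)))) - 882 = 2*(5/(2*((8*(-5))))) - 882 = 2*((5/2)/(-40)) - 882 = 2*((5/2)*(-1/40)) - 882 = 2*(-1/16) - 882 = -1/8 - 882 = -7057/8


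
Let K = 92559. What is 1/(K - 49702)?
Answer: 1/42857 ≈ 2.3333e-5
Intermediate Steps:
1/(K - 49702) = 1/(92559 - 49702) = 1/42857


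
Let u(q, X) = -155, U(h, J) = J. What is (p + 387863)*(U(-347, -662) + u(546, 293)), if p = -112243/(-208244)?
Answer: -65989298183855/208244 ≈ -3.1688e+8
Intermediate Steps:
p = 112243/208244 (p = -112243*(-1/208244) = 112243/208244 ≈ 0.53900)
(p + 387863)*(U(-347, -662) + u(546, 293)) = (112243/208244 + 387863)*(-662 - 155) = (80770254815/208244)*(-817) = -65989298183855/208244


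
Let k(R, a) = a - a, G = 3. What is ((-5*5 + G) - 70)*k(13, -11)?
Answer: 0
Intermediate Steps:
k(R, a) = 0
((-5*5 + G) - 70)*k(13, -11) = ((-5*5 + 3) - 70)*0 = ((-25 + 3) - 70)*0 = (-22 - 70)*0 = -92*0 = 0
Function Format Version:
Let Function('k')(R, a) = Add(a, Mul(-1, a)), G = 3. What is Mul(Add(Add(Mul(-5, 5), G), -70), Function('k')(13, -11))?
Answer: 0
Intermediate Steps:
Function('k')(R, a) = 0
Mul(Add(Add(Mul(-5, 5), G), -70), Function('k')(13, -11)) = Mul(Add(Add(Mul(-5, 5), 3), -70), 0) = Mul(Add(Add(-25, 3), -70), 0) = Mul(Add(-22, -70), 0) = Mul(-92, 0) = 0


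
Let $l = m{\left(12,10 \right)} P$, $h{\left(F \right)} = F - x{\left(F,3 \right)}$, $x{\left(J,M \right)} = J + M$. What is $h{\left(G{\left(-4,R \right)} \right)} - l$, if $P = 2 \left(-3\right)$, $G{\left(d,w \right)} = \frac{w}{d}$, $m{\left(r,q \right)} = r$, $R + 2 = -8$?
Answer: $69$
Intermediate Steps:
$R = -10$ ($R = -2 - 8 = -10$)
$P = -6$
$h{\left(F \right)} = -3$ ($h{\left(F \right)} = F - \left(F + 3\right) = F - \left(3 + F\right) = -3$)
$l = -72$ ($l = 12 \left(-6\right) = -72$)
$h{\left(G{\left(-4,R \right)} \right)} - l = -3 - -72 = -3 + 72 = 69$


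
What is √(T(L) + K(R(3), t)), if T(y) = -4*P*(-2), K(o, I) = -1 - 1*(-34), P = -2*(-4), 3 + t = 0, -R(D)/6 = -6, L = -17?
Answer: √97 ≈ 9.8489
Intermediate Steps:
R(D) = 36 (R(D) = -6*(-6) = 36)
t = -3 (t = -3 + 0 = -3)
P = 8
K(o, I) = 33 (K(o, I) = -1 + 34 = 33)
T(y) = 64 (T(y) = -4*8*(-2) = -32*(-2) = 64)
√(T(L) + K(R(3), t)) = √(64 + 33) = √97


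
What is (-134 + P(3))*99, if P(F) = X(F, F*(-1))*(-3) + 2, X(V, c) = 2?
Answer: -13662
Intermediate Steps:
P(F) = -4 (P(F) = 2*(-3) + 2 = -6 + 2 = -4)
(-134 + P(3))*99 = (-134 - 4)*99 = -138*99 = -13662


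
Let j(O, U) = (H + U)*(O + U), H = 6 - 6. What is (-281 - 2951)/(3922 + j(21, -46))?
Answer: -202/317 ≈ -0.63722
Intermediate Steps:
H = 0
j(O, U) = U*(O + U) (j(O, U) = (0 + U)*(O + U) = U*(O + U))
(-281 - 2951)/(3922 + j(21, -46)) = (-281 - 2951)/(3922 - 46*(21 - 46)) = -3232/(3922 - 46*(-25)) = -3232/(3922 + 1150) = -3232/5072 = -3232*1/5072 = -202/317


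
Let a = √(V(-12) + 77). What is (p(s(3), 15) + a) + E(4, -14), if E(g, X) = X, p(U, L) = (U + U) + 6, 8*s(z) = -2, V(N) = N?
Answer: -17/2 + √65 ≈ -0.43774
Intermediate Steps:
s(z) = -¼ (s(z) = (⅛)*(-2) = -¼)
p(U, L) = 6 + 2*U (p(U, L) = 2*U + 6 = 6 + 2*U)
a = √65 (a = √(-12 + 77) = √65 ≈ 8.0623)
(p(s(3), 15) + a) + E(4, -14) = ((6 + 2*(-¼)) + √65) - 14 = ((6 - ½) + √65) - 14 = (11/2 + √65) - 14 = -17/2 + √65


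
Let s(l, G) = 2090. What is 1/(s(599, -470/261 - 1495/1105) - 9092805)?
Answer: -1/9090715 ≈ -1.1000e-7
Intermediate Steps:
1/(s(599, -470/261 - 1495/1105) - 9092805) = 1/(2090 - 9092805) = 1/(-9090715) = -1/9090715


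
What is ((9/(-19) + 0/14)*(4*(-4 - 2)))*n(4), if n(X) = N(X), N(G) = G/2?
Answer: 432/19 ≈ 22.737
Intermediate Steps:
N(G) = G/2 (N(G) = G*(½) = G/2)
n(X) = X/2
((9/(-19) + 0/14)*(4*(-4 - 2)))*n(4) = ((9/(-19) + 0/14)*(4*(-4 - 2)))*((½)*4) = ((9*(-1/19) + 0*(1/14))*(4*(-6)))*2 = ((-9/19 + 0)*(-24))*2 = -9/19*(-24)*2 = (216/19)*2 = 432/19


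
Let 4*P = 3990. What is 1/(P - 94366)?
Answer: -2/186737 ≈ -1.0710e-5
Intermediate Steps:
P = 1995/2 (P = (1/4)*3990 = 1995/2 ≈ 997.50)
1/(P - 94366) = 1/(1995/2 - 94366) = 1/(-186737/2) = -2/186737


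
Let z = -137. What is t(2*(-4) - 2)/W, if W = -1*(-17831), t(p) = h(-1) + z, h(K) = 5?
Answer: -12/1621 ≈ -0.0074028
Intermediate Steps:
t(p) = -132 (t(p) = 5 - 137 = -132)
W = 17831
t(2*(-4) - 2)/W = -132/17831 = -132*1/17831 = -12/1621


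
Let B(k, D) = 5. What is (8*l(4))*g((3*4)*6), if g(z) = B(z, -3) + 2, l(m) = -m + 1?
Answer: -168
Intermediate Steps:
l(m) = 1 - m
g(z) = 7 (g(z) = 5 + 2 = 7)
(8*l(4))*g((3*4)*6) = (8*(1 - 1*4))*7 = (8*(1 - 4))*7 = (8*(-3))*7 = -24*7 = -168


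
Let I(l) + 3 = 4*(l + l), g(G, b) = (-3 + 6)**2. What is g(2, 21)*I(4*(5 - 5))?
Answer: -27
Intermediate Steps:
g(G, b) = 9 (g(G, b) = 3**2 = 9)
I(l) = -3 + 8*l (I(l) = -3 + 4*(l + l) = -3 + 4*(2*l) = -3 + 8*l)
g(2, 21)*I(4*(5 - 5)) = 9*(-3 + 8*(4*(5 - 5))) = 9*(-3 + 8*(4*0)) = 9*(-3 + 8*0) = 9*(-3 + 0) = 9*(-3) = -27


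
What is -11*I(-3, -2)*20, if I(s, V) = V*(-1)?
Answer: -440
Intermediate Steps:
I(s, V) = -V
-11*I(-3, -2)*20 = -(-11)*(-2)*20 = -11*2*20 = -22*20 = -440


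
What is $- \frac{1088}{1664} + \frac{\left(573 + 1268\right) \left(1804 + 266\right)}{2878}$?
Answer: $\frac{49516847}{37414} \approx 1323.5$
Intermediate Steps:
$- \frac{1088}{1664} + \frac{\left(573 + 1268\right) \left(1804 + 266\right)}{2878} = \left(-1088\right) \frac{1}{1664} + 1841 \cdot 2070 \cdot \frac{1}{2878} = - \frac{17}{26} + 3810870 \cdot \frac{1}{2878} = - \frac{17}{26} + \frac{1905435}{1439} = \frac{49516847}{37414}$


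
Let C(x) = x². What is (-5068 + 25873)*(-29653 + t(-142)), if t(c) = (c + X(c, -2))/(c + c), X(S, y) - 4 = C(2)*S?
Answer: -87596810265/142 ≈ -6.1688e+8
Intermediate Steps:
X(S, y) = 4 + 4*S (X(S, y) = 4 + 2²*S = 4 + 4*S)
t(c) = (4 + 5*c)/(2*c) (t(c) = (c + (4 + 4*c))/(c + c) = (4 + 5*c)/((2*c)) = (4 + 5*c)*(1/(2*c)) = (4 + 5*c)/(2*c))
(-5068 + 25873)*(-29653 + t(-142)) = (-5068 + 25873)*(-29653 + (5/2 + 2/(-142))) = 20805*(-29653 + (5/2 + 2*(-1/142))) = 20805*(-29653 + (5/2 - 1/71)) = 20805*(-29653 + 353/142) = 20805*(-4210373/142) = -87596810265/142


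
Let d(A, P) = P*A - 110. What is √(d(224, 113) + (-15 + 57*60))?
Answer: √28607 ≈ 169.14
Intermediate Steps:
d(A, P) = -110 + A*P (d(A, P) = A*P - 110 = -110 + A*P)
√(d(224, 113) + (-15 + 57*60)) = √((-110 + 224*113) + (-15 + 57*60)) = √((-110 + 25312) + (-15 + 3420)) = √(25202 + 3405) = √28607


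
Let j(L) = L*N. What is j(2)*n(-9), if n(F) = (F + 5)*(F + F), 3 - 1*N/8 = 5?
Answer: -2304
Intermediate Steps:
N = -16 (N = 24 - 8*5 = 24 - 40 = -16)
j(L) = -16*L (j(L) = L*(-16) = -16*L)
n(F) = 2*F*(5 + F) (n(F) = (5 + F)*(2*F) = 2*F*(5 + F))
j(2)*n(-9) = (-16*2)*(2*(-9)*(5 - 9)) = -64*(-9)*(-4) = -32*72 = -2304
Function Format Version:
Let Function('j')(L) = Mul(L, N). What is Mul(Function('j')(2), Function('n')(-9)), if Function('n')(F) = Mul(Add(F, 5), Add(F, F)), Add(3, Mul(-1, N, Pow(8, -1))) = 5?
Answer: -2304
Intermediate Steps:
N = -16 (N = Add(24, Mul(-8, 5)) = Add(24, -40) = -16)
Function('j')(L) = Mul(-16, L) (Function('j')(L) = Mul(L, -16) = Mul(-16, L))
Function('n')(F) = Mul(2, F, Add(5, F)) (Function('n')(F) = Mul(Add(5, F), Mul(2, F)) = Mul(2, F, Add(5, F)))
Mul(Function('j')(2), Function('n')(-9)) = Mul(Mul(-16, 2), Mul(2, -9, Add(5, -9))) = Mul(-32, Mul(2, -9, -4)) = Mul(-32, 72) = -2304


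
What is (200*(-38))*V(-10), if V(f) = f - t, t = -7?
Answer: 22800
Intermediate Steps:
V(f) = 7 + f (V(f) = f - 1*(-7) = f + 7 = 7 + f)
(200*(-38))*V(-10) = (200*(-38))*(7 - 10) = -7600*(-3) = 22800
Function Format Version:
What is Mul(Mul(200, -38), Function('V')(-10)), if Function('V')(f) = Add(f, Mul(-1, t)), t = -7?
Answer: 22800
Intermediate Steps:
Function('V')(f) = Add(7, f) (Function('V')(f) = Add(f, Mul(-1, -7)) = Add(f, 7) = Add(7, f))
Mul(Mul(200, -38), Function('V')(-10)) = Mul(Mul(200, -38), Add(7, -10)) = Mul(-7600, -3) = 22800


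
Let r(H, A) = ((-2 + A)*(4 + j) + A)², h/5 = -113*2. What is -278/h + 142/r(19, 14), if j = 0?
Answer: 307273/1085930 ≈ 0.28296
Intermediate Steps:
h = -1130 (h = 5*(-113*2) = 5*(-226) = -1130)
r(H, A) = (-8 + 5*A)² (r(H, A) = ((-2 + A)*(4 + 0) + A)² = ((-2 + A)*4 + A)² = ((-8 + 4*A) + A)² = (-8 + 5*A)²)
-278/h + 142/r(19, 14) = -278/(-1130) + 142/((-8 + 5*14)²) = -278*(-1/1130) + 142/((-8 + 70)²) = 139/565 + 142/(62²) = 139/565 + 142/3844 = 139/565 + 142*(1/3844) = 139/565 + 71/1922 = 307273/1085930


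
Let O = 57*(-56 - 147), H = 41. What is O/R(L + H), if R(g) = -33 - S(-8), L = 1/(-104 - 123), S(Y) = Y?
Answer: 11571/25 ≈ 462.84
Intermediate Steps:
L = -1/227 (L = 1/(-227) = -1/227 ≈ -0.0044053)
R(g) = -25 (R(g) = -33 - 1*(-8) = -33 + 8 = -25)
O = -11571 (O = 57*(-203) = -11571)
O/R(L + H) = -11571/(-25) = -11571*(-1/25) = 11571/25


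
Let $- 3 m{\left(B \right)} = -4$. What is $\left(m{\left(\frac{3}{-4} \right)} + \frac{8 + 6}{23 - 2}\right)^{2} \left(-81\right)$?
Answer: $-324$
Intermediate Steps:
$m{\left(B \right)} = \frac{4}{3}$ ($m{\left(B \right)} = \left(- \frac{1}{3}\right) \left(-4\right) = \frac{4}{3}$)
$\left(m{\left(\frac{3}{-4} \right)} + \frac{8 + 6}{23 - 2}\right)^{2} \left(-81\right) = \left(\frac{4}{3} + \frac{8 + 6}{23 - 2}\right)^{2} \left(-81\right) = \left(\frac{4}{3} + \frac{14}{21}\right)^{2} \left(-81\right) = \left(\frac{4}{3} + 14 \cdot \frac{1}{21}\right)^{2} \left(-81\right) = \left(\frac{4}{3} + \frac{2}{3}\right)^{2} \left(-81\right) = 2^{2} \left(-81\right) = 4 \left(-81\right) = -324$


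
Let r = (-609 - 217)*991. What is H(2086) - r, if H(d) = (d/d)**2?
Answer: 818567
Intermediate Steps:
r = -818566 (r = -826*991 = -818566)
H(d) = 1 (H(d) = 1**2 = 1)
H(2086) - r = 1 - 1*(-818566) = 1 + 818566 = 818567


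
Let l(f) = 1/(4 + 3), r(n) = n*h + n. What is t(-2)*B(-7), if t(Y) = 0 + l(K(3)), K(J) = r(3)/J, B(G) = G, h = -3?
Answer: -1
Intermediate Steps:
r(n) = -2*n (r(n) = n*(-3) + n = -3*n + n = -2*n)
K(J) = -6/J (K(J) = (-2*3)/J = -6/J)
l(f) = ⅐ (l(f) = 1/7 = ⅐)
t(Y) = ⅐ (t(Y) = 0 + ⅐ = ⅐)
t(-2)*B(-7) = (⅐)*(-7) = -1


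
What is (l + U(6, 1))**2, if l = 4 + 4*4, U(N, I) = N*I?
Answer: 676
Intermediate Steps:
U(N, I) = I*N
l = 20 (l = 4 + 16 = 20)
(l + U(6, 1))**2 = (20 + 1*6)**2 = (20 + 6)**2 = 26**2 = 676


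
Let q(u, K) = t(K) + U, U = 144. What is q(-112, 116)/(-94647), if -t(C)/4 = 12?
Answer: -32/31549 ≈ -0.0010143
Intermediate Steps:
t(C) = -48 (t(C) = -4*12 = -48)
q(u, K) = 96 (q(u, K) = -48 + 144 = 96)
q(-112, 116)/(-94647) = 96/(-94647) = 96*(-1/94647) = -32/31549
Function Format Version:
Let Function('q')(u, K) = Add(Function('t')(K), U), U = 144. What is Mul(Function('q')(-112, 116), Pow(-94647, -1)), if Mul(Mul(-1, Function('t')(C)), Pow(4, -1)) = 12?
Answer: Rational(-32, 31549) ≈ -0.0010143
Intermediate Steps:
Function('t')(C) = -48 (Function('t')(C) = Mul(-4, 12) = -48)
Function('q')(u, K) = 96 (Function('q')(u, K) = Add(-48, 144) = 96)
Mul(Function('q')(-112, 116), Pow(-94647, -1)) = Mul(96, Pow(-94647, -1)) = Mul(96, Rational(-1, 94647)) = Rational(-32, 31549)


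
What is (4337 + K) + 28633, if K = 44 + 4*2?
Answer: 33022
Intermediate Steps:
K = 52 (K = 44 + 8 = 52)
(4337 + K) + 28633 = (4337 + 52) + 28633 = 4389 + 28633 = 33022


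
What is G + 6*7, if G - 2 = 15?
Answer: 59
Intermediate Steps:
G = 17 (G = 2 + 15 = 17)
G + 6*7 = 17 + 6*7 = 17 + 42 = 59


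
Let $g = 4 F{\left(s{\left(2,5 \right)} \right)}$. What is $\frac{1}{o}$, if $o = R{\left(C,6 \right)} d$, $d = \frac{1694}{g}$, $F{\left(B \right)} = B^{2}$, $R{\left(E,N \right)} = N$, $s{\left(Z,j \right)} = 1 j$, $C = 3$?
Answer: $\frac{25}{2541} \approx 0.0098386$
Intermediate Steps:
$s{\left(Z,j \right)} = j$
$g = 100$ ($g = 4 \cdot 5^{2} = 4 \cdot 25 = 100$)
$d = \frac{847}{50}$ ($d = \frac{1694}{100} = 1694 \cdot \frac{1}{100} = \frac{847}{50} \approx 16.94$)
$o = \frac{2541}{25}$ ($o = 6 \cdot \frac{847}{50} = \frac{2541}{25} \approx 101.64$)
$\frac{1}{o} = \frac{1}{\frac{2541}{25}} = \frac{25}{2541}$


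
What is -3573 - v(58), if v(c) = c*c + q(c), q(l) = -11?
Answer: -6926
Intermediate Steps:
v(c) = -11 + c² (v(c) = c*c - 11 = c² - 11 = -11 + c²)
-3573 - v(58) = -3573 - (-11 + 58²) = -3573 - (-11 + 3364) = -3573 - 1*3353 = -3573 - 3353 = -6926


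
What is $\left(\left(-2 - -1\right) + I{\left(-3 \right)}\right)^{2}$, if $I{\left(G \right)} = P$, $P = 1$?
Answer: $0$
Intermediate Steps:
$I{\left(G \right)} = 1$
$\left(\left(-2 - -1\right) + I{\left(-3 \right)}\right)^{2} = \left(\left(-2 - -1\right) + 1\right)^{2} = \left(\left(-2 + 1\right) + 1\right)^{2} = \left(-1 + 1\right)^{2} = 0^{2} = 0$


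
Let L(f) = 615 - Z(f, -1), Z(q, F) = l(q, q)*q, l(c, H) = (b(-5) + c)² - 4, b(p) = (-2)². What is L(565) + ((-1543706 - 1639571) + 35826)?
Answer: -186069541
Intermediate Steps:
b(p) = 4
l(c, H) = -4 + (4 + c)² (l(c, H) = (4 + c)² - 4 = -4 + (4 + c)²)
Z(q, F) = q*(-4 + (4 + q)²) (Z(q, F) = (-4 + (4 + q)²)*q = q*(-4 + (4 + q)²))
L(f) = 615 - f*(-4 + (4 + f)²)
L(565) + ((-1543706 - 1639571) + 35826) = (615 - 1*565*(-4 + (4 + 565)²)) + ((-1543706 - 1639571) + 35826) = (615 - 1*565*(-4 + 569²)) + (-3183277 + 35826) = (615 - 1*565*(-4 + 323761)) - 3147451 = (615 - 1*565*323757) - 3147451 = (615 - 182922705) - 3147451 = -182922090 - 3147451 = -186069541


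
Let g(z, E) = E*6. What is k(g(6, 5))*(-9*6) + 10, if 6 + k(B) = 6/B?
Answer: 1616/5 ≈ 323.20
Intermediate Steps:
g(z, E) = 6*E
k(B) = -6 + 6/B
k(g(6, 5))*(-9*6) + 10 = (-6 + 6/((6*5)))*(-9*6) + 10 = (-6 + 6/30)*(-54) + 10 = (-6 + 6*(1/30))*(-54) + 10 = (-6 + ⅕)*(-54) + 10 = -29/5*(-54) + 10 = 1566/5 + 10 = 1616/5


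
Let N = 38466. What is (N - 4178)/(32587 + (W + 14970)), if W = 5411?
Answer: 4286/6621 ≈ 0.64733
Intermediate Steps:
(N - 4178)/(32587 + (W + 14970)) = (38466 - 4178)/(32587 + (5411 + 14970)) = 34288/(32587 + 20381) = 34288/52968 = 34288*(1/52968) = 4286/6621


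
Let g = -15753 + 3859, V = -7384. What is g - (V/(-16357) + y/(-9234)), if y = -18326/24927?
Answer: -3198747223816567/268927677909 ≈ -11894.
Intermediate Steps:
y = -2618/3561 (y = -18326*1/24927 = -2618/3561 ≈ -0.73519)
g = -11894
g - (V/(-16357) + y/(-9234)) = -11894 - (-7384/(-16357) - 2618/3561/(-9234)) = -11894 - (-7384*(-1/16357) - 2618/3561*(-1/9234)) = -11894 - (7384/16357 + 1309/16441137) = -11894 - 1*121422766921/268927677909 = -11894 - 121422766921/268927677909 = -3198747223816567/268927677909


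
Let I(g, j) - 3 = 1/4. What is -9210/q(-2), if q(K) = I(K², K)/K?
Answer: 73680/13 ≈ 5667.7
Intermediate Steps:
I(g, j) = 13/4 (I(g, j) = 3 + 1/4 = 3 + ¼ = 13/4)
q(K) = 13/(4*K)
-9210/q(-2) = -9210/((13/4)/(-2)) = -9210/((13/4)*(-½)) = -9210/(-13/8) = -9210*(-8/13) = 73680/13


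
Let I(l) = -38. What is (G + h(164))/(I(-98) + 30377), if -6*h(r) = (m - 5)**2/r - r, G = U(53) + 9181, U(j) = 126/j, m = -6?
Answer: 160116857/527413176 ≈ 0.30359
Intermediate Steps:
G = 486719/53 (G = 126/53 + 9181 = 486719/53 ≈ 9183.4)
h(r) = -121/(6*r) + r/6 (h(r) = -((-6 - 5)**2/r - r)/6 = -((-11)**2/r - r)/6 = -(121/r - r)/6 = -(-r + 121/r)/6 = -121/(6*r) + r/6)
(G + h(164))/(I(-98) + 30377) = (486719/53 + (1/6)*(-121 + 164**2)/164)/(-38 + 30377) = (486719/53 + (1/6)*(1/164)*(-121 + 26896))/30339 = (486719/53 + (1/6)*(1/164)*26775)*(1/30339) = (486719/53 + 8925/328)*(1/30339) = (160116857/17384)*(1/30339) = 160116857/527413176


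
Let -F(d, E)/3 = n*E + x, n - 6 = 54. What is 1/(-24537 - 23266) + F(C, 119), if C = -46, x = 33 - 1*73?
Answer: -1018203901/47803 ≈ -21300.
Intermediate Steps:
x = -40 (x = 33 - 73 = -40)
n = 60 (n = 6 + 54 = 60)
F(d, E) = 120 - 180*E (F(d, E) = -3*(60*E - 40) = -3*(-40 + 60*E) = 120 - 180*E)
1/(-24537 - 23266) + F(C, 119) = 1/(-24537 - 23266) + (120 - 180*119) = 1/(-47803) + (120 - 21420) = -1/47803 - 21300 = -1018203901/47803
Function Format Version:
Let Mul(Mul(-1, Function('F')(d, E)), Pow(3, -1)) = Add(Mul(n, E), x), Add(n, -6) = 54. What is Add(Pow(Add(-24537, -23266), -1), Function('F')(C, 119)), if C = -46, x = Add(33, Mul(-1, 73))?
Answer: Rational(-1018203901, 47803) ≈ -21300.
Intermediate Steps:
x = -40 (x = Add(33, -73) = -40)
n = 60 (n = Add(6, 54) = 60)
Function('F')(d, E) = Add(120, Mul(-180, E)) (Function('F')(d, E) = Mul(-3, Add(Mul(60, E), -40)) = Mul(-3, Add(-40, Mul(60, E))) = Add(120, Mul(-180, E)))
Add(Pow(Add(-24537, -23266), -1), Function('F')(C, 119)) = Add(Pow(Add(-24537, -23266), -1), Add(120, Mul(-180, 119))) = Add(Pow(-47803, -1), Add(120, -21420)) = Add(Rational(-1, 47803), -21300) = Rational(-1018203901, 47803)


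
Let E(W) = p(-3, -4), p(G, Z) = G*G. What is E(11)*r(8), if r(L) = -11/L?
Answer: -99/8 ≈ -12.375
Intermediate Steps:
p(G, Z) = G²
E(W) = 9 (E(W) = (-3)² = 9)
E(11)*r(8) = 9*(-11/8) = -99/8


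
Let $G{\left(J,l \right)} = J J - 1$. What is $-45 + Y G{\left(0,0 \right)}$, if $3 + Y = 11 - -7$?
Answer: $-60$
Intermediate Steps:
$Y = 15$ ($Y = -3 + \left(11 - -7\right) = -3 + \left(11 + 7\right) = -3 + 18 = 15$)
$G{\left(J,l \right)} = -1 + J^{2}$ ($G{\left(J,l \right)} = J^{2} - 1 = -1 + J^{2}$)
$-45 + Y G{\left(0,0 \right)} = -45 + 15 \left(-1 + 0^{2}\right) = -45 + 15 \left(-1 + 0\right) = -45 + 15 \left(-1\right) = -45 - 15 = -60$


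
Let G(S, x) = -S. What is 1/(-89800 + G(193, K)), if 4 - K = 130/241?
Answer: -1/89993 ≈ -1.1112e-5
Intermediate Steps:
K = 834/241 (K = 4 - 130/241 = 834/241 ≈ 3.4606)
1/(-89800 + G(193, K)) = 1/(-89800 - 1*193) = 1/(-89800 - 193) = 1/(-89993) = -1/89993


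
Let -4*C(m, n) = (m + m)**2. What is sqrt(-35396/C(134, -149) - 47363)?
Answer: I*sqrt(212603658)/67 ≈ 217.63*I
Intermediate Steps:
C(m, n) = -m**2 (C(m, n) = -(m + m)**2/4 = -4*m**2/4 = -m**2)
sqrt(-35396/C(134, -149) - 47363) = sqrt(-35396/((-1*134**2)) - 47363) = sqrt(-35396/((-1*17956)) - 47363) = sqrt(-35396/(-17956) - 47363) = sqrt(-35396*(-1/17956) - 47363) = sqrt(8849/4489 - 47363) = sqrt(-212603658/4489) = I*sqrt(212603658)/67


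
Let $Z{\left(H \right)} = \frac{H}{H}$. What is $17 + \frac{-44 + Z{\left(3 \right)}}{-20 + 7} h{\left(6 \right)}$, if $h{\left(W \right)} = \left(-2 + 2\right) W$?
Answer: $17$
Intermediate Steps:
$h{\left(W \right)} = 0$ ($h{\left(W \right)} = 0 W = 0$)
$Z{\left(H \right)} = 1$
$17 + \frac{-44 + Z{\left(3 \right)}}{-20 + 7} h{\left(6 \right)} = 17 + \frac{-44 + 1}{-20 + 7} \cdot 0 = 17 + - \frac{43}{-13} \cdot 0 = 17 + \left(-43\right) \left(- \frac{1}{13}\right) 0 = 17 + \frac{43}{13} \cdot 0 = 17 + 0 = 17$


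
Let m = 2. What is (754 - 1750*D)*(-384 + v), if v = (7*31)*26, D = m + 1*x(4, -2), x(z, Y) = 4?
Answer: -51244468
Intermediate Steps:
D = 6 (D = 2 + 1*4 = 2 + 4 = 6)
v = 5642 (v = 217*26 = 5642)
(754 - 1750*D)*(-384 + v) = (754 - 1750*6)*(-384 + 5642) = (754 - 10500)*5258 = -9746*5258 = -51244468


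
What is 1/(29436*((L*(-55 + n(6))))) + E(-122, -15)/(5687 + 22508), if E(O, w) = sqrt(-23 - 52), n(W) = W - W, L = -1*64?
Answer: 1/103614720 + I*sqrt(3)/5639 ≈ 9.6511e-9 + 0.00030716*I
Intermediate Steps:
L = -64
n(W) = 0
E(O, w) = 5*I*sqrt(3) (E(O, w) = sqrt(-75) = 5*I*sqrt(3))
1/(29436*((L*(-55 + n(6))))) + E(-122, -15)/(5687 + 22508) = 1/(29436*((-64*(-55 + 0)))) + (5*I*sqrt(3))/(5687 + 22508) = 1/(29436*((-64*(-55)))) + (5*I*sqrt(3))/28195 = (1/29436)/3520 + (5*I*sqrt(3))*(1/28195) = (1/29436)*(1/3520) + I*sqrt(3)/5639 = 1/103614720 + I*sqrt(3)/5639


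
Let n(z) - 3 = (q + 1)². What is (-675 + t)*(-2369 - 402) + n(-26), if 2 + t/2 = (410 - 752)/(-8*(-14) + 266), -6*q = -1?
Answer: 475404943/252 ≈ 1.8865e+6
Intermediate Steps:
q = ⅙ (q = -⅙*(-1) = ⅙ ≈ 0.16667)
t = -122/21 (t = -4 + 2*((410 - 752)/(-8*(-14) + 266)) = -4 + 2*(-342/(112 + 266)) = -4 + 2*(-342/378) = -4 + 2*(-342*1/378) = -4 + 2*(-19/21) = -4 - 38/21 = -122/21 ≈ -5.8095)
n(z) = 157/36 (n(z) = 3 + (⅙ + 1)² = 3 + (7/6)² = 3 + 49/36 = 157/36)
(-675 + t)*(-2369 - 402) + n(-26) = (-675 - 122/21)*(-2369 - 402) + 157/36 = -14297/21*(-2771) + 157/36 = 39616987/21 + 157/36 = 475404943/252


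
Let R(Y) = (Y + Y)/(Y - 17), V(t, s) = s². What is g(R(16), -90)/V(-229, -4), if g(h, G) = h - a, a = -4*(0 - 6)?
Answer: -7/2 ≈ -3.5000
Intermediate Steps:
R(Y) = 2*Y/(-17 + Y) (R(Y) = (2*Y)/(-17 + Y) = 2*Y/(-17 + Y))
a = 24 (a = -4*(-6) = 24)
g(h, G) = -24 + h (g(h, G) = h - 1*24 = h - 24 = -24 + h)
g(R(16), -90)/V(-229, -4) = (-24 + 2*16/(-17 + 16))/((-4)²) = (-24 + 2*16/(-1))/16 = (-24 + 2*16*(-1))*(1/16) = (-24 - 32)*(1/16) = -56*1/16 = -7/2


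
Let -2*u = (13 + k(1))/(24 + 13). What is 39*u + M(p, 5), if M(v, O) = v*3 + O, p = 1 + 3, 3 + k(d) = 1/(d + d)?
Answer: 1697/148 ≈ 11.466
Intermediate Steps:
k(d) = -3 + 1/(2*d) (k(d) = -3 + 1/(d + d) = -3 + 1/(2*d))
p = 4
M(v, O) = O + 3*v (M(v, O) = 3*v + O = O + 3*v)
u = -21/148 (u = -(13 + (-3 + (1/2)/1))/(2*(24 + 13)) = -(13 + (-3 + (1/2)*1))/(2*37) = -(13 + (-3 + 1/2))/(2*37) = -(13 - 5/2)/(2*37) = -21/(4*37) = -1/2*21/74 = -21/148 ≈ -0.14189)
39*u + M(p, 5) = 39*(-21/148) + (5 + 3*4) = -819/148 + (5 + 12) = -819/148 + 17 = 1697/148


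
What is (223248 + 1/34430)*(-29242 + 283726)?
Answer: 978036553138122/17215 ≈ 5.6813e+10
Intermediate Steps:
(223248 + 1/34430)*(-29242 + 283726) = (223248 + 1/34430)*254484 = (7686428641/34430)*254484 = 978036553138122/17215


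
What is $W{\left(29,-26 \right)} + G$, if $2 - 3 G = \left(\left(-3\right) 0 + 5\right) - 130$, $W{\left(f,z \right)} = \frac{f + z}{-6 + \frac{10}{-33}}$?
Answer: $\frac{26119}{624} \approx 41.857$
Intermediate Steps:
$W{\left(f,z \right)} = - \frac{33 f}{208} - \frac{33 z}{208}$ ($W{\left(f,z \right)} = \frac{f + z}{-6 + 10 \left(- \frac{1}{33}\right)} = \frac{f + z}{-6 - \frac{10}{33}} = \frac{f + z}{- \frac{208}{33}} = \left(f + z\right) \left(- \frac{33}{208}\right) = - \frac{33 f}{208} - \frac{33 z}{208}$)
$G = \frac{127}{3}$ ($G = \frac{2}{3} - \frac{\left(\left(-3\right) 0 + 5\right) - 130}{3} = \frac{2}{3} - \frac{\left(0 + 5\right) - 130}{3} = \frac{2}{3} - \frac{5 - 130}{3} = \frac{2}{3} - - \frac{125}{3} = \frac{2}{3} + \frac{125}{3} = \frac{127}{3} \approx 42.333$)
$W{\left(29,-26 \right)} + G = \left(\left(- \frac{33}{208}\right) 29 - - \frac{33}{8}\right) + \frac{127}{3} = \left(- \frac{957}{208} + \frac{33}{8}\right) + \frac{127}{3} = - \frac{99}{208} + \frac{127}{3} = \frac{26119}{624}$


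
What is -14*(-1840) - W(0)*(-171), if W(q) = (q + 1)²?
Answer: 25931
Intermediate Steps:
W(q) = (1 + q)²
-14*(-1840) - W(0)*(-171) = -14*(-1840) - (1 + 0)²*(-171) = 25760 - 1²*(-171) = 25760 - (-171) = 25760 - 1*(-171) = 25760 + 171 = 25931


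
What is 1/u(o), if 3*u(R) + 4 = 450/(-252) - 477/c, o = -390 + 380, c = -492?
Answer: -1148/1843 ≈ -0.62290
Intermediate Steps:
o = -10
u(R) = -1843/1148 (u(R) = -4/3 + (450/(-252) - 477/(-492))/3 = -4/3 + (450*(-1/252) - 477*(-1/492))/3 = -4/3 + (-25/14 + 159/164)/3 = -4/3 + (⅓)*(-937/1148) = -4/3 - 937/3444 = -1843/1148)
1/u(o) = 1/(-1843/1148) = -1148/1843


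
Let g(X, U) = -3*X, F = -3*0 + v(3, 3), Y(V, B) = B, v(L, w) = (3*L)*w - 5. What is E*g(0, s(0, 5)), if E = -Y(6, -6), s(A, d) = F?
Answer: 0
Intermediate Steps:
v(L, w) = -5 + 3*L*w (v(L, w) = 3*L*w - 5 = -5 + 3*L*w)
F = 22 (F = -3*0 + (-5 + 3*3*3) = 0 + (-5 + 27) = 0 + 22 = 22)
s(A, d) = 22
E = 6 (E = -1*(-6) = 6)
E*g(0, s(0, 5)) = 6*(-3*0) = 6*0 = 0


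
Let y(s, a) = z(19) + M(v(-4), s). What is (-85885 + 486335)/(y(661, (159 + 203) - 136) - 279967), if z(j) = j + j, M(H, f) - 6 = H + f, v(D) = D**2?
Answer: -200225/139623 ≈ -1.4340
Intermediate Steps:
M(H, f) = 6 + H + f (M(H, f) = 6 + (H + f) = 6 + H + f)
z(j) = 2*j
y(s, a) = 60 + s (y(s, a) = 2*19 + (6 + (-4)**2 + s) = 38 + (6 + 16 + s) = 38 + (22 + s) = 60 + s)
(-85885 + 486335)/(y(661, (159 + 203) - 136) - 279967) = (-85885 + 486335)/((60 + 661) - 279967) = 400450/(721 - 279967) = 400450/(-279246) = 400450*(-1/279246) = -200225/139623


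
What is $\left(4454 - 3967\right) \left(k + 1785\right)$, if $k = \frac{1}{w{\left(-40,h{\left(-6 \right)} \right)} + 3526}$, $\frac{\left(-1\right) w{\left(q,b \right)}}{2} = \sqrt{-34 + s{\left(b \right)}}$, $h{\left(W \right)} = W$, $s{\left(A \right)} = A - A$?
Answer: $\frac{5403891512351}{6216406} + \frac{487 i \sqrt{34}}{6216406} \approx 8.693 \cdot 10^{5} + 0.0004568 i$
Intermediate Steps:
$s{\left(A \right)} = 0$
$w{\left(q,b \right)} = - 2 i \sqrt{34}$ ($w{\left(q,b \right)} = - 2 \sqrt{-34 + 0} = - 2 \sqrt{-34} = - 2 i \sqrt{34}$)
$k = \frac{1}{3526 - 2 i \sqrt{34}}$ ($k = \frac{1}{- 2 i \sqrt{34} + 3526} = \frac{1}{3526 - 2 i \sqrt{34}} \approx 0.0002836 + 9.38 \cdot 10^{-7} i$)
$\left(4454 - 3967\right) \left(k + 1785\right) = \left(4454 - 3967\right) \left(\left(\frac{1763}{6216406} + \frac{i \sqrt{34}}{6216406}\right) + 1785\right) = 487 \left(\frac{11096286473}{6216406} + \frac{i \sqrt{34}}{6216406}\right) = \frac{5403891512351}{6216406} + \frac{487 i \sqrt{34}}{6216406}$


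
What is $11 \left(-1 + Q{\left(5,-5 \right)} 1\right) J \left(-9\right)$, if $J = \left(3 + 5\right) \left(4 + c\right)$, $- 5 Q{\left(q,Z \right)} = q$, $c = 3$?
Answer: $11088$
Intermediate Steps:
$Q{\left(q,Z \right)} = - \frac{q}{5}$
$J = 56$ ($J = \left(3 + 5\right) \left(4 + 3\right) = 8 \cdot 7 = 56$)
$11 \left(-1 + Q{\left(5,-5 \right)} 1\right) J \left(-9\right) = 11 \left(-1 + \left(- \frac{1}{5}\right) 5 \cdot 1\right) 56 \left(-9\right) = 11 \left(-1 - 1\right) 56 \left(-9\right) = 11 \left(\left(-2\right) 56\right) \left(-9\right) = 11 \left(-112\right) \left(-9\right) = \left(-1232\right) \left(-9\right) = 11088$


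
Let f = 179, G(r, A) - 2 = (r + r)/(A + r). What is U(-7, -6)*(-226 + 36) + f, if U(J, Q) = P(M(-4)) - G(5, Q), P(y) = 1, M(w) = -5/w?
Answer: -1531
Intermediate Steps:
G(r, A) = 2 + 2*r/(A + r) (G(r, A) = 2 + (r + r)/(A + r) = 2 + (2*r)/(A + r) = 2 + 2*r/(A + r))
U(J, Q) = 1 - 2*(10 + Q)/(5 + Q) (U(J, Q) = 1 - 2*(Q + 2*5)/(Q + 5) = 1 - 2*(Q + 10)/(5 + Q) = 1 - 2*(10 + Q)/(5 + Q))
U(-7, -6)*(-226 + 36) + f = ((-15 - 1*(-6))/(5 - 6))*(-226 + 36) + 179 = ((-15 + 6)/(-1))*(-190) + 179 = -1*(-9)*(-190) + 179 = 9*(-190) + 179 = -1710 + 179 = -1531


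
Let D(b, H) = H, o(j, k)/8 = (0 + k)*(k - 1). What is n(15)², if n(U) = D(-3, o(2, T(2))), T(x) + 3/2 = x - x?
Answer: 900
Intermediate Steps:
T(x) = -3/2 (T(x) = -3/2 + (x - x) = -3/2 + 0 = -3/2)
o(j, k) = 8*k*(-1 + k) (o(j, k) = 8*((0 + k)*(k - 1)) = 8*(k*(-1 + k)) = 8*k*(-1 + k))
n(U) = 30 (n(U) = 8*(-3/2)*(-1 - 3/2) = 8*(-3/2)*(-5/2) = 30)
n(15)² = 30² = 900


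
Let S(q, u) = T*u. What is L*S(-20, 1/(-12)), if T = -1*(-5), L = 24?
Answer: -10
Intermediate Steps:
T = 5
S(q, u) = 5*u
L*S(-20, 1/(-12)) = 24*(5/(-12)) = 24*(5*(-1/12)) = 24*(-5/12) = -10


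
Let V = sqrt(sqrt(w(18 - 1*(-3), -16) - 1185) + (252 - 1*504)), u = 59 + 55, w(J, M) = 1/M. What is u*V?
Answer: 57*sqrt(-1008 + I*sqrt(18961)) ≈ 123.32 + 1813.9*I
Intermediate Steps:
u = 114
V = sqrt(-252 + I*sqrt(18961)/4) (V = sqrt(sqrt(1/(-16) - 1185) + (252 - 1*504)) = sqrt(sqrt(-1/16 - 1185) + (252 - 504)) = sqrt(sqrt(-18961/16) - 252) = sqrt(I*sqrt(18961)/4 - 252) = sqrt(-252 + I*sqrt(18961)/4) ≈ 1.0818 + 15.911*I)
u*V = 114*(sqrt(-1008 + I*sqrt(18961))/2) = 57*sqrt(-1008 + I*sqrt(18961))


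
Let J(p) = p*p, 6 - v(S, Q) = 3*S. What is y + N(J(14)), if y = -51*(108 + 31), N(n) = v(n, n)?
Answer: -7671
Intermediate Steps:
v(S, Q) = 6 - 3*S
J(p) = p²
N(n) = 6 - 3*n
y = -7089 (y = -51*139 = -7089)
y + N(J(14)) = -7089 + (6 - 3*14²) = -7089 + (6 - 3*196) = -7089 + (6 - 588) = -7089 - 582 = -7671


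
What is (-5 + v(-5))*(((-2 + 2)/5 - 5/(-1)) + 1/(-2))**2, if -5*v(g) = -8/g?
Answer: -10773/100 ≈ -107.73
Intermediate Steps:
v(g) = 8/(5*g) (v(g) = -(-1)*8/g/5 = -(-8)/(5*g) = 8/(5*g))
(-5 + v(-5))*(((-2 + 2)/5 - 5/(-1)) + 1/(-2))**2 = (-5 + (8/5)/(-5))*(((-2 + 2)/5 - 5/(-1)) + 1/(-2))**2 = (-5 + (8/5)*(-1/5))*((0*(1/5) - 5*(-1)) - 1/2)**2 = (-5 - 8/25)*((0 + 5) - 1/2)**2 = -133*(5 - 1/2)**2/25 = -133*(9/2)**2/25 = -133/25*81/4 = -10773/100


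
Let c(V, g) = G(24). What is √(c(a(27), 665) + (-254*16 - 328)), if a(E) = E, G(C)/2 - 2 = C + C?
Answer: 2*I*√1073 ≈ 65.513*I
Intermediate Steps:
G(C) = 4 + 4*C (G(C) = 4 + 2*(C + C) = 4 + 2*(2*C) = 4 + 4*C)
c(V, g) = 100 (c(V, g) = 4 + 4*24 = 4 + 96 = 100)
√(c(a(27), 665) + (-254*16 - 328)) = √(100 + (-254*16 - 328)) = √(100 + (-4064 - 328)) = √(100 - 4392) = √(-4292) = 2*I*√1073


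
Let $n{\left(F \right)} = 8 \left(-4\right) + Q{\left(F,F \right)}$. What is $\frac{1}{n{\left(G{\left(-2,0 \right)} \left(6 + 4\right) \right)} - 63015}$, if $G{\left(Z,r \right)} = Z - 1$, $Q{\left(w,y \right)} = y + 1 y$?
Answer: $- \frac{1}{63107} \approx -1.5846 \cdot 10^{-5}$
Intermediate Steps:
$Q{\left(w,y \right)} = 2 y$ ($Q{\left(w,y \right)} = y + y = 2 y$)
$G{\left(Z,r \right)} = -1 + Z$
$n{\left(F \right)} = -32 + 2 F$ ($n{\left(F \right)} = 8 \left(-4\right) + 2 F = -32 + 2 F$)
$\frac{1}{n{\left(G{\left(-2,0 \right)} \left(6 + 4\right) \right)} - 63015} = \frac{1}{\left(-32 + 2 \left(-1 - 2\right) \left(6 + 4\right)\right) - 63015} = \frac{1}{\left(-32 + 2 \left(\left(-3\right) 10\right)\right) - 63015} = \frac{1}{\left(-32 + 2 \left(-30\right)\right) - 63015} = \frac{1}{\left(-32 - 60\right) - 63015} = \frac{1}{-92 - 63015} = \frac{1}{-63107} = - \frac{1}{63107}$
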